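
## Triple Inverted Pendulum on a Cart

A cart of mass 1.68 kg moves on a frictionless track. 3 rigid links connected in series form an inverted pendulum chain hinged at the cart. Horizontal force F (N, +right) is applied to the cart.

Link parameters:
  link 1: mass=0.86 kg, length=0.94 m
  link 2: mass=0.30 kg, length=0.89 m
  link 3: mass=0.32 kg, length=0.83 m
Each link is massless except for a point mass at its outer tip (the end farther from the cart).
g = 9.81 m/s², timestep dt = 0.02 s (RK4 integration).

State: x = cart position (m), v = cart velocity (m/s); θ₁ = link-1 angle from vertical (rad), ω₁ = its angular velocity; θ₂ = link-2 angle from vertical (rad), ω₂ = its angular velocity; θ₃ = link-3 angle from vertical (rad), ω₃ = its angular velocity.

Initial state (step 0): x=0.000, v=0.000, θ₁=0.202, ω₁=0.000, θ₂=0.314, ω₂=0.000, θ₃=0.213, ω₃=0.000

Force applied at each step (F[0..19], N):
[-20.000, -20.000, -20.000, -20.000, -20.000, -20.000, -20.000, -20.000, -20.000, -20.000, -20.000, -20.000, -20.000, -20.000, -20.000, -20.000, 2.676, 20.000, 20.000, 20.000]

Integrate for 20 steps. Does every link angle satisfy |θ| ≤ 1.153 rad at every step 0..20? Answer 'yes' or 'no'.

apply F[0]=-20.000 → step 1: x=-0.003, v=-0.262, θ₁=0.205, ω₁=0.304, θ₂=0.314, ω₂=0.046, θ₃=0.213, ω₃=-0.034
apply F[1]=-20.000 → step 2: x=-0.010, v=-0.525, θ₁=0.214, ω₁=0.610, θ₂=0.316, ω₂=0.089, θ₃=0.212, ω₃=-0.067
apply F[2]=-20.000 → step 3: x=-0.024, v=-0.786, θ₁=0.229, ω₁=0.918, θ₂=0.318, ω₂=0.126, θ₃=0.210, ω₃=-0.099
apply F[3]=-20.000 → step 4: x=-0.042, v=-1.046, θ₁=0.251, ω₁=1.230, θ₂=0.321, ω₂=0.156, θ₃=0.208, ω₃=-0.127
apply F[4]=-20.000 → step 5: x=-0.065, v=-1.304, θ₁=0.279, ω₁=1.545, θ₂=0.324, ω₂=0.177, θ₃=0.205, ω₃=-0.152
apply F[5]=-20.000 → step 6: x=-0.094, v=-1.557, θ₁=0.313, ω₁=1.862, θ₂=0.328, ω₂=0.189, θ₃=0.202, ω₃=-0.169
apply F[6]=-20.000 → step 7: x=-0.128, v=-1.803, θ₁=0.353, ω₁=2.178, θ₂=0.332, ω₂=0.193, θ₃=0.198, ω₃=-0.178
apply F[7]=-20.000 → step 8: x=-0.166, v=-2.039, θ₁=0.400, ω₁=2.487, θ₂=0.336, ω₂=0.193, θ₃=0.195, ω₃=-0.175
apply F[8]=-20.000 → step 9: x=-0.209, v=-2.261, θ₁=0.453, ω₁=2.786, θ₂=0.339, ω₂=0.193, θ₃=0.191, ω₃=-0.159
apply F[9]=-20.000 → step 10: x=-0.256, v=-2.466, θ₁=0.511, ω₁=3.067, θ₂=0.343, ω₂=0.201, θ₃=0.188, ω₃=-0.130
apply F[10]=-20.000 → step 11: x=-0.308, v=-2.651, θ₁=0.575, ω₁=3.327, θ₂=0.348, ω₂=0.224, θ₃=0.186, ω₃=-0.086
apply F[11]=-20.000 → step 12: x=-0.362, v=-2.815, θ₁=0.644, ω₁=3.561, θ₂=0.352, ω₂=0.270, θ₃=0.185, ω₃=-0.028
apply F[12]=-20.000 → step 13: x=-0.420, v=-2.956, θ₁=0.717, ω₁=3.769, θ₂=0.359, ω₂=0.346, θ₃=0.185, ω₃=0.041
apply F[13]=-20.000 → step 14: x=-0.480, v=-3.075, θ₁=0.795, ω₁=3.951, θ₂=0.366, ω₂=0.455, θ₃=0.187, ω₃=0.120
apply F[14]=-20.000 → step 15: x=-0.543, v=-3.173, θ₁=0.875, ω₁=4.110, θ₂=0.377, ω₂=0.599, θ₃=0.190, ω₃=0.206
apply F[15]=-20.000 → step 16: x=-0.607, v=-3.251, θ₁=0.959, ω₁=4.249, θ₂=0.391, ω₂=0.780, θ₃=0.195, ω₃=0.300
apply F[16]=+2.676 → step 17: x=-0.671, v=-3.133, θ₁=1.044, ω₁=4.314, θ₂=0.407, ω₂=0.883, θ₃=0.202, ω₃=0.350
apply F[17]=+20.000 → step 18: x=-0.731, v=-2.873, θ₁=1.131, ω₁=4.356, θ₂=0.425, ω₂=0.910, θ₃=0.209, ω₃=0.366
apply F[18]=+20.000 → step 19: x=-0.786, v=-2.607, θ₁=1.219, ω₁=4.422, θ₂=0.444, ω₂=0.945, θ₃=0.216, ω₃=0.384
apply F[19]=+20.000 → step 20: x=-0.835, v=-2.333, θ₁=1.308, ω₁=4.511, θ₂=0.463, ω₂=0.994, θ₃=0.224, ω₃=0.406
Max |angle| over trajectory = 1.308 rad; bound = 1.153 → exceeded.

Answer: no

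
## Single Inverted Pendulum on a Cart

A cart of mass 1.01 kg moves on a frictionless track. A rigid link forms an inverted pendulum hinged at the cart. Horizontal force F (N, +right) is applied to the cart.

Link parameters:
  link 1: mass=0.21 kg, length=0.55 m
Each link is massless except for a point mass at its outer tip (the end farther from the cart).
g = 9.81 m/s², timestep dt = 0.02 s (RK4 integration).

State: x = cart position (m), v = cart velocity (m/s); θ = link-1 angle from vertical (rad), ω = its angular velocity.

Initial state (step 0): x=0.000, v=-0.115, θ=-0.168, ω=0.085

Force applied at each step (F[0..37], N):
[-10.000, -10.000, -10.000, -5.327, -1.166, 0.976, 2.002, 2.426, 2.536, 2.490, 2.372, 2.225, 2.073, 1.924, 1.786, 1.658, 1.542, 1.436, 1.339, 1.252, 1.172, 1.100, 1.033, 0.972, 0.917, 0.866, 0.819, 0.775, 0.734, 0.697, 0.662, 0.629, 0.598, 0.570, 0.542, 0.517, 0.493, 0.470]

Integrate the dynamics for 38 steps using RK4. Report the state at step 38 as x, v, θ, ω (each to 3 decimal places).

Answer: x=-0.247, v=-0.018, θ=0.038, ω=-0.058

Derivation:
apply F[0]=-10.000 → step 1: x=-0.004, v=-0.305, θ=-0.163, ω=0.367
apply F[1]=-10.000 → step 2: x=-0.012, v=-0.496, θ=-0.153, ω=0.653
apply F[2]=-10.000 → step 3: x=-0.024, v=-0.688, θ=-0.137, ω=0.946
apply F[3]=-5.327 → step 4: x=-0.039, v=-0.788, θ=-0.117, ω=1.082
apply F[4]=-1.166 → step 5: x=-0.055, v=-0.807, θ=-0.095, ω=1.078
apply F[5]=+0.976 → step 6: x=-0.071, v=-0.784, θ=-0.075, ω=1.007
apply F[6]=+2.002 → step 7: x=-0.086, v=-0.742, θ=-0.056, ω=0.907
apply F[7]=+2.426 → step 8: x=-0.100, v=-0.692, θ=-0.038, ω=0.800
apply F[8]=+2.536 → step 9: x=-0.114, v=-0.641, θ=-0.023, ω=0.696
apply F[9]=+2.490 → step 10: x=-0.126, v=-0.591, θ=-0.011, ω=0.599
apply F[10]=+2.372 → step 11: x=-0.137, v=-0.544, θ=0.001, ω=0.511
apply F[11]=+2.225 → step 12: x=-0.148, v=-0.500, θ=0.010, ω=0.434
apply F[12]=+2.073 → step 13: x=-0.157, v=-0.460, θ=0.018, ω=0.365
apply F[13]=+1.924 → step 14: x=-0.166, v=-0.422, θ=0.025, ω=0.305
apply F[14]=+1.786 → step 15: x=-0.174, v=-0.388, θ=0.030, ω=0.253
apply F[15]=+1.658 → step 16: x=-0.182, v=-0.357, θ=0.035, ω=0.207
apply F[16]=+1.542 → step 17: x=-0.189, v=-0.328, θ=0.039, ω=0.167
apply F[17]=+1.436 → step 18: x=-0.195, v=-0.301, θ=0.042, ω=0.133
apply F[18]=+1.339 → step 19: x=-0.201, v=-0.276, θ=0.044, ω=0.103
apply F[19]=+1.252 → step 20: x=-0.206, v=-0.253, θ=0.046, ω=0.078
apply F[20]=+1.172 → step 21: x=-0.211, v=-0.232, θ=0.047, ω=0.056
apply F[21]=+1.100 → step 22: x=-0.215, v=-0.212, θ=0.048, ω=0.037
apply F[22]=+1.033 → step 23: x=-0.219, v=-0.193, θ=0.049, ω=0.020
apply F[23]=+0.972 → step 24: x=-0.223, v=-0.176, θ=0.049, ω=0.006
apply F[24]=+0.917 → step 25: x=-0.226, v=-0.160, θ=0.049, ω=-0.006
apply F[25]=+0.866 → step 26: x=-0.229, v=-0.145, θ=0.049, ω=-0.016
apply F[26]=+0.819 → step 27: x=-0.232, v=-0.131, θ=0.048, ω=-0.024
apply F[27]=+0.775 → step 28: x=-0.235, v=-0.117, θ=0.048, ω=-0.032
apply F[28]=+0.734 → step 29: x=-0.237, v=-0.105, θ=0.047, ω=-0.038
apply F[29]=+0.697 → step 30: x=-0.239, v=-0.093, θ=0.046, ω=-0.043
apply F[30]=+0.662 → step 31: x=-0.240, v=-0.081, θ=0.045, ω=-0.047
apply F[31]=+0.629 → step 32: x=-0.242, v=-0.071, θ=0.044, ω=-0.050
apply F[32]=+0.598 → step 33: x=-0.243, v=-0.061, θ=0.043, ω=-0.053
apply F[33]=+0.570 → step 34: x=-0.244, v=-0.051, θ=0.042, ω=-0.055
apply F[34]=+0.542 → step 35: x=-0.245, v=-0.042, θ=0.041, ω=-0.056
apply F[35]=+0.517 → step 36: x=-0.246, v=-0.034, θ=0.040, ω=-0.057
apply F[36]=+0.493 → step 37: x=-0.247, v=-0.026, θ=0.039, ω=-0.058
apply F[37]=+0.470 → step 38: x=-0.247, v=-0.018, θ=0.038, ω=-0.058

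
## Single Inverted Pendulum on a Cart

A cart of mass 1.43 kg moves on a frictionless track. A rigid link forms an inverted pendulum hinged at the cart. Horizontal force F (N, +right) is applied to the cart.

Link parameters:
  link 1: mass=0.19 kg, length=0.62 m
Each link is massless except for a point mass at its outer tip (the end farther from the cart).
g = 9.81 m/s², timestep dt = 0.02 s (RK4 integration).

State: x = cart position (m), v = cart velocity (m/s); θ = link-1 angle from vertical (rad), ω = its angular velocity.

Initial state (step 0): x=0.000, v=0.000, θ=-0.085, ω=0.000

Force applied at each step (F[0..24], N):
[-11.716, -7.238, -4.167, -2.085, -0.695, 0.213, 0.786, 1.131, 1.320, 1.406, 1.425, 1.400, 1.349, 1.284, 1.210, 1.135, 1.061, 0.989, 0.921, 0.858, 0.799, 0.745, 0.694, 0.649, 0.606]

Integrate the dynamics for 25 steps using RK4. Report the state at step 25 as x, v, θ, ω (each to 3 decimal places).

apply F[0]=-11.716 → step 1: x=-0.002, v=-0.162, θ=-0.083, ω=0.233
apply F[1]=-7.238 → step 2: x=-0.006, v=-0.261, θ=-0.077, ω=0.367
apply F[2]=-4.167 → step 3: x=-0.012, v=-0.317, θ=-0.069, ω=0.435
apply F[3]=-2.085 → step 4: x=-0.018, v=-0.344, θ=-0.060, ω=0.459
apply F[4]=-0.695 → step 5: x=-0.025, v=-0.353, θ=-0.051, ω=0.455
apply F[5]=+0.213 → step 6: x=-0.032, v=-0.349, θ=-0.042, ω=0.433
apply F[6]=+0.786 → step 7: x=-0.039, v=-0.337, θ=-0.033, ω=0.402
apply F[7]=+1.131 → step 8: x=-0.046, v=-0.320, θ=-0.026, ω=0.366
apply F[8]=+1.320 → step 9: x=-0.052, v=-0.301, θ=-0.019, ω=0.328
apply F[9]=+1.406 → step 10: x=-0.058, v=-0.281, θ=-0.013, ω=0.291
apply F[10]=+1.425 → step 11: x=-0.063, v=-0.261, θ=-0.007, ω=0.255
apply F[11]=+1.400 → step 12: x=-0.068, v=-0.241, θ=-0.002, ω=0.222
apply F[12]=+1.349 → step 13: x=-0.073, v=-0.222, θ=0.002, ω=0.192
apply F[13]=+1.284 → step 14: x=-0.077, v=-0.204, θ=0.005, ω=0.164
apply F[14]=+1.210 → step 15: x=-0.081, v=-0.188, θ=0.008, ω=0.139
apply F[15]=+1.135 → step 16: x=-0.085, v=-0.172, θ=0.011, ω=0.117
apply F[16]=+1.061 → step 17: x=-0.088, v=-0.157, θ=0.013, ω=0.097
apply F[17]=+0.989 → step 18: x=-0.091, v=-0.144, θ=0.015, ω=0.080
apply F[18]=+0.921 → step 19: x=-0.094, v=-0.132, θ=0.016, ω=0.065
apply F[19]=+0.858 → step 20: x=-0.096, v=-0.120, θ=0.017, ω=0.052
apply F[20]=+0.799 → step 21: x=-0.098, v=-0.109, θ=0.018, ω=0.040
apply F[21]=+0.745 → step 22: x=-0.100, v=-0.099, θ=0.019, ω=0.030
apply F[22]=+0.694 → step 23: x=-0.102, v=-0.090, θ=0.020, ω=0.021
apply F[23]=+0.649 → step 24: x=-0.104, v=-0.082, θ=0.020, ω=0.014
apply F[24]=+0.606 → step 25: x=-0.106, v=-0.074, θ=0.020, ω=0.007

Answer: x=-0.106, v=-0.074, θ=0.020, ω=0.007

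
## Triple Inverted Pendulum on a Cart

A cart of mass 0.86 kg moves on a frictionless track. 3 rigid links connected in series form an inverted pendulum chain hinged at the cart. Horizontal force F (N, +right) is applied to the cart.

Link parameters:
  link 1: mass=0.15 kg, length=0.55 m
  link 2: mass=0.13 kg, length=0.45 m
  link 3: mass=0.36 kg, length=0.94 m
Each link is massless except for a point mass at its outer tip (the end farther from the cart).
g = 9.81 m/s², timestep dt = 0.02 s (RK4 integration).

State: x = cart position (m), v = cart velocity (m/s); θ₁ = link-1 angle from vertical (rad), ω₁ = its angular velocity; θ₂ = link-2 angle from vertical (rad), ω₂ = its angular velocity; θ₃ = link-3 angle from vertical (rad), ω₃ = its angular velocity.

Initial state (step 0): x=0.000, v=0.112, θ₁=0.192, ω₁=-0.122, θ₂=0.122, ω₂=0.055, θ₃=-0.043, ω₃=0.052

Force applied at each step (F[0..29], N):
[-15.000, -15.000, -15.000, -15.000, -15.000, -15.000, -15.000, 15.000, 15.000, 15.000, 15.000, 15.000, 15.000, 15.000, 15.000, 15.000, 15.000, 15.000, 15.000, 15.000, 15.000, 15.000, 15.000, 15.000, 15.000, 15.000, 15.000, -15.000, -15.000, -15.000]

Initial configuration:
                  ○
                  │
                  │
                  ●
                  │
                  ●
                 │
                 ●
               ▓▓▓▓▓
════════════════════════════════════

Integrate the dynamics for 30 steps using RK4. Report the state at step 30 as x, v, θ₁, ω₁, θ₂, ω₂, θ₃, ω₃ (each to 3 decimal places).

apply F[0]=-15.000 → step 1: x=-0.001, v=-0.253, θ₁=0.197, ω₁=0.644, θ₂=0.123, ω₂=0.090, θ₃=-0.043, ω₃=-0.021
apply F[1]=-15.000 → step 2: x=-0.010, v=-0.617, θ₁=0.218, ω₁=1.411, θ₂=0.126, ω₂=0.111, θ₃=-0.044, ω₃=-0.085
apply F[2]=-15.000 → step 3: x=-0.026, v=-0.977, θ₁=0.254, ω₁=2.170, θ₂=0.128, ω₂=0.112, θ₃=-0.046, ω₃=-0.128
apply F[3]=-15.000 → step 4: x=-0.049, v=-1.329, θ₁=0.304, ω₁=2.898, θ₂=0.130, ω₂=0.106, θ₃=-0.049, ω₃=-0.140
apply F[4]=-15.000 → step 5: x=-0.079, v=-1.669, θ₁=0.369, ω₁=3.557, θ₂=0.132, ω₂=0.140, θ₃=-0.051, ω₃=-0.116
apply F[5]=-15.000 → step 6: x=-0.116, v=-1.993, θ₁=0.446, ω₁=4.110, θ₂=0.136, ω₂=0.269, θ₃=-0.053, ω₃=-0.057
apply F[6]=-15.000 → step 7: x=-0.159, v=-2.299, θ₁=0.533, ω₁=4.539, θ₂=0.144, ω₂=0.537, θ₃=-0.053, ω₃=0.030
apply F[7]=+15.000 → step 8: x=-0.201, v=-1.979, θ₁=0.622, ω₁=4.404, θ₂=0.153, ω₂=0.328, θ₃=-0.053, ω₃=-0.021
apply F[8]=+15.000 → step 9: x=-0.238, v=-1.665, θ₁=0.709, ω₁=4.358, θ₂=0.157, ω₂=0.062, θ₃=-0.054, ω₃=-0.074
apply F[9]=+15.000 → step 10: x=-0.268, v=-1.352, θ₁=0.797, ω₁=4.375, θ₂=0.155, ω₂=-0.242, θ₃=-0.056, ω₃=-0.121
apply F[10]=+15.000 → step 11: x=-0.292, v=-1.038, θ₁=0.885, ω₁=4.438, θ₂=0.147, ω₂=-0.564, θ₃=-0.059, ω₃=-0.161
apply F[11]=+15.000 → step 12: x=-0.310, v=-0.722, θ₁=0.974, ω₁=4.533, θ₂=0.132, ω₂=-0.888, θ₃=-0.063, ω₃=-0.190
apply F[12]=+15.000 → step 13: x=-0.321, v=-0.402, θ₁=1.066, ω₁=4.651, θ₂=0.111, ω₂=-1.199, θ₃=-0.067, ω₃=-0.209
apply F[13]=+15.000 → step 14: x=-0.326, v=-0.078, θ₁=1.161, ω₁=4.789, θ₂=0.085, ω₂=-1.483, θ₃=-0.071, ω₃=-0.220
apply F[14]=+15.000 → step 15: x=-0.324, v=0.250, θ₁=1.258, ω₁=4.947, θ₂=0.052, ω₂=-1.730, θ₃=-0.075, ω₃=-0.223
apply F[15]=+15.000 → step 16: x=-0.316, v=0.584, θ₁=1.359, ω₁=5.129, θ₂=0.016, ω₂=-1.928, θ₃=-0.080, ω₃=-0.223
apply F[16]=+15.000 → step 17: x=-0.301, v=0.922, θ₁=1.463, ω₁=5.346, θ₂=-0.024, ω₂=-2.064, θ₃=-0.084, ω₃=-0.221
apply F[17]=+15.000 → step 18: x=-0.279, v=1.267, θ₁=1.573, ω₁=5.614, θ₂=-0.066, ω₂=-2.121, θ₃=-0.089, ω₃=-0.220
apply F[18]=+15.000 → step 19: x=-0.250, v=1.619, θ₁=1.688, ω₁=5.957, θ₂=-0.108, ω₂=-2.071, θ₃=-0.093, ω₃=-0.219
apply F[19]=+15.000 → step 20: x=-0.214, v=1.984, θ₁=1.812, ω₁=6.417, θ₂=-0.148, ω₂=-1.872, θ₃=-0.097, ω₃=-0.220
apply F[20]=+15.000 → step 21: x=-0.170, v=2.369, θ₁=1.946, ω₁=7.060, θ₂=-0.182, ω₂=-1.453, θ₃=-0.102, ω₃=-0.215
apply F[21]=+15.000 → step 22: x=-0.119, v=2.788, θ₁=2.096, ω₁=7.996, θ₂=-0.204, ω₂=-0.697, θ₃=-0.106, ω₃=-0.192
apply F[22]=+15.000 → step 23: x=-0.058, v=3.268, θ₁=2.269, ω₁=9.423, θ₂=-0.206, ω₂=0.599, θ₃=-0.109, ω₃=-0.129
apply F[23]=+15.000 → step 24: x=0.013, v=3.858, θ₁=2.479, ω₁=11.682, θ₂=-0.174, ω₂=2.806, θ₃=-0.111, ω₃=-0.003
apply F[24]=+15.000 → step 25: x=0.097, v=4.608, θ₁=2.745, ω₁=15.199, θ₂=-0.083, ω₂=6.622, θ₃=-0.109, ω₃=0.067
apply F[25]=+15.000 → step 26: x=0.197, v=5.314, θ₁=3.090, ω₁=19.126, θ₂=0.107, ω₂=12.743, θ₃=-0.114, ω₃=-0.848
apply F[26]=+15.000 → step 27: x=0.305, v=5.438, θ₁=3.490, ω₁=20.375, θ₂=0.423, ω₂=18.252, θ₃=-0.154, ω₃=-3.083
apply F[27]=-15.000 → step 28: x=0.406, v=4.656, θ₁=3.885, ω₁=19.102, θ₂=0.805, ω₂=19.523, θ₃=-0.226, ω₃=-3.818
apply F[28]=-15.000 → step 29: x=0.492, v=3.885, θ₁=4.255, ω₁=17.956, θ₂=1.196, ω₂=19.512, θ₃=-0.301, ω₃=-3.570
apply F[29]=-15.000 → step 30: x=0.562, v=3.180, θ₁=4.606, ω₁=17.138, θ₂=1.589, ω₂=19.874, θ₃=-0.365, ω₃=-2.822

Answer: x=0.562, v=3.180, θ₁=4.606, ω₁=17.138, θ₂=1.589, ω₂=19.874, θ₃=-0.365, ω₃=-2.822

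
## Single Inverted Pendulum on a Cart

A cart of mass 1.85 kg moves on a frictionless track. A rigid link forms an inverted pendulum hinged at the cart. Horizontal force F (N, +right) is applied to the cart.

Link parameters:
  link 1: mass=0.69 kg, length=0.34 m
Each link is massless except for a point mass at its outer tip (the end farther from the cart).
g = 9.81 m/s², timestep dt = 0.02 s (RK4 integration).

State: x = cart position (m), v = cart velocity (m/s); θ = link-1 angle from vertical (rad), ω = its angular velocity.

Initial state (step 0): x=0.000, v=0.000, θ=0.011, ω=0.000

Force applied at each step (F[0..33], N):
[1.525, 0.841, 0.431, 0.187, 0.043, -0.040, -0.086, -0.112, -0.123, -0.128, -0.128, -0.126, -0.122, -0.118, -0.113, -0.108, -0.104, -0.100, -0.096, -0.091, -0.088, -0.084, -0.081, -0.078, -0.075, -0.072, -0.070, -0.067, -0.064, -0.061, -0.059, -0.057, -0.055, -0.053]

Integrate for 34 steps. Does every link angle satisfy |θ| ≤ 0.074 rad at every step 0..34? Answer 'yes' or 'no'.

Answer: yes

Derivation:
apply F[0]=+1.525 → step 1: x=0.000, v=0.016, θ=0.011, ω=-0.040
apply F[1]=+0.841 → step 2: x=0.001, v=0.024, θ=0.010, ω=-0.059
apply F[2]=+0.431 → step 3: x=0.001, v=0.028, θ=0.008, ω=-0.065
apply F[3]=+0.187 → step 4: x=0.002, v=0.029, θ=0.007, ω=-0.065
apply F[4]=+0.043 → step 5: x=0.002, v=0.029, θ=0.006, ω=-0.061
apply F[5]=-0.040 → step 6: x=0.003, v=0.029, θ=0.005, ω=-0.056
apply F[6]=-0.086 → step 7: x=0.003, v=0.027, θ=0.004, ω=-0.050
apply F[7]=-0.112 → step 8: x=0.004, v=0.026, θ=0.003, ω=-0.044
apply F[8]=-0.123 → step 9: x=0.004, v=0.025, θ=0.002, ω=-0.038
apply F[9]=-0.128 → step 10: x=0.005, v=0.023, θ=0.001, ω=-0.033
apply F[10]=-0.128 → step 11: x=0.005, v=0.022, θ=0.001, ω=-0.028
apply F[11]=-0.126 → step 12: x=0.006, v=0.020, θ=0.000, ω=-0.024
apply F[12]=-0.122 → step 13: x=0.006, v=0.019, θ=-0.000, ω=-0.020
apply F[13]=-0.118 → step 14: x=0.007, v=0.018, θ=-0.001, ω=-0.017
apply F[14]=-0.113 → step 15: x=0.007, v=0.017, θ=-0.001, ω=-0.014
apply F[15]=-0.108 → step 16: x=0.007, v=0.015, θ=-0.001, ω=-0.012
apply F[16]=-0.104 → step 17: x=0.007, v=0.014, θ=-0.002, ω=-0.010
apply F[17]=-0.100 → step 18: x=0.008, v=0.013, θ=-0.002, ω=-0.008
apply F[18]=-0.096 → step 19: x=0.008, v=0.013, θ=-0.002, ω=-0.006
apply F[19]=-0.091 → step 20: x=0.008, v=0.012, θ=-0.002, ω=-0.005
apply F[20]=-0.088 → step 21: x=0.008, v=0.011, θ=-0.002, ω=-0.003
apply F[21]=-0.084 → step 22: x=0.009, v=0.010, θ=-0.002, ω=-0.002
apply F[22]=-0.081 → step 23: x=0.009, v=0.009, θ=-0.002, ω=-0.002
apply F[23]=-0.078 → step 24: x=0.009, v=0.009, θ=-0.002, ω=-0.001
apply F[24]=-0.075 → step 25: x=0.009, v=0.008, θ=-0.002, ω=-0.000
apply F[25]=-0.072 → step 26: x=0.009, v=0.007, θ=-0.002, ω=0.000
apply F[26]=-0.070 → step 27: x=0.010, v=0.007, θ=-0.002, ω=0.001
apply F[27]=-0.067 → step 28: x=0.010, v=0.006, θ=-0.002, ω=0.001
apply F[28]=-0.064 → step 29: x=0.010, v=0.006, θ=-0.002, ω=0.001
apply F[29]=-0.061 → step 30: x=0.010, v=0.005, θ=-0.002, ω=0.002
apply F[30]=-0.059 → step 31: x=0.010, v=0.005, θ=-0.002, ω=0.002
apply F[31]=-0.057 → step 32: x=0.010, v=0.004, θ=-0.002, ω=0.002
apply F[32]=-0.055 → step 33: x=0.010, v=0.004, θ=-0.002, ω=0.002
apply F[33]=-0.053 → step 34: x=0.010, v=0.003, θ=-0.002, ω=0.002
Max |angle| over trajectory = 0.011 rad; bound = 0.074 → within bound.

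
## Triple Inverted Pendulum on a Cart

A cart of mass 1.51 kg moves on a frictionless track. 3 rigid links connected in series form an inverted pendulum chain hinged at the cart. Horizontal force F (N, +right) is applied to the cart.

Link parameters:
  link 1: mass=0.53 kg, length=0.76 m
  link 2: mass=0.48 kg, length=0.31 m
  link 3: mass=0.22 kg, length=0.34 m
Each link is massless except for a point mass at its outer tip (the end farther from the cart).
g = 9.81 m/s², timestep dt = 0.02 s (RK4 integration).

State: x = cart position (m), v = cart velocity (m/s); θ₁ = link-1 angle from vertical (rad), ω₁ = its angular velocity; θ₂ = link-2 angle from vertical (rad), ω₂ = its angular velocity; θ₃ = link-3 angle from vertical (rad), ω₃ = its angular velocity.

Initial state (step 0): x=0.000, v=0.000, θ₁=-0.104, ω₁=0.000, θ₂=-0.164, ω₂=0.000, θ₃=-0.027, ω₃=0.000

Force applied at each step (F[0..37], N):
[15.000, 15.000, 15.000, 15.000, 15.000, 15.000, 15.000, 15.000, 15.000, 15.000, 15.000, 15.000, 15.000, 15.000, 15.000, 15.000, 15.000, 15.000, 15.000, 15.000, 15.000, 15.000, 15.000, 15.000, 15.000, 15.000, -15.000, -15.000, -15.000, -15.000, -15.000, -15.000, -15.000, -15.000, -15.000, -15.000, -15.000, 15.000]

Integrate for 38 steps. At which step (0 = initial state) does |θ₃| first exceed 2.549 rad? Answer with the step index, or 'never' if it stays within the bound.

Answer: 33

Derivation:
apply F[0]=+15.000 → step 1: x=0.002, v=0.213, θ₁=-0.107, ω₁=-0.289, θ₂=-0.165, ω₂=-0.110, θ₃=-0.026, ω₃=0.100
apply F[1]=+15.000 → step 2: x=0.009, v=0.427, θ₁=-0.116, ω₁=-0.580, θ₂=-0.168, ω₂=-0.214, θ₃=-0.023, ω₃=0.200
apply F[2]=+15.000 → step 3: x=0.019, v=0.641, θ₁=-0.130, ω₁=-0.879, θ₂=-0.174, ω₂=-0.306, θ₃=-0.018, ω₃=0.301
apply F[3]=+15.000 → step 4: x=0.034, v=0.857, θ₁=-0.151, ω₁=-1.186, θ₂=-0.180, ω₂=-0.380, θ₃=-0.011, ω₃=0.402
apply F[4]=+15.000 → step 5: x=0.053, v=1.072, θ₁=-0.178, ω₁=-1.503, θ₂=-0.189, ω₂=-0.433, θ₃=-0.002, ω₃=0.498
apply F[5]=+15.000 → step 6: x=0.077, v=1.288, θ₁=-0.211, ω₁=-1.831, θ₂=-0.198, ω₂=-0.462, θ₃=0.009, ω₃=0.586
apply F[6]=+15.000 → step 7: x=0.105, v=1.501, θ₁=-0.251, ω₁=-2.167, θ₂=-0.207, ω₂=-0.470, θ₃=0.021, ω₃=0.658
apply F[7]=+15.000 → step 8: x=0.137, v=1.710, θ₁=-0.298, ω₁=-2.506, θ₂=-0.216, ω₂=-0.463, θ₃=0.035, ω₃=0.704
apply F[8]=+15.000 → step 9: x=0.173, v=1.911, θ₁=-0.351, ω₁=-2.841, θ₂=-0.226, ω₂=-0.458, θ₃=0.049, ω₃=0.715
apply F[9]=+15.000 → step 10: x=0.213, v=2.102, θ₁=-0.411, ω₁=-3.163, θ₂=-0.235, ω₂=-0.477, θ₃=0.063, ω₃=0.683
apply F[10]=+15.000 → step 11: x=0.257, v=2.279, θ₁=-0.478, ω₁=-3.462, θ₂=-0.245, ω₂=-0.546, θ₃=0.076, ω₃=0.603
apply F[11]=+15.000 → step 12: x=0.305, v=2.439, θ₁=-0.550, ω₁=-3.732, θ₂=-0.257, ω₂=-0.689, θ₃=0.087, ω₃=0.475
apply F[12]=+15.000 → step 13: x=0.355, v=2.582, θ₁=-0.627, ω₁=-3.967, θ₂=-0.273, ω₂=-0.927, θ₃=0.095, ω₃=0.301
apply F[13]=+15.000 → step 14: x=0.408, v=2.707, θ₁=-0.708, ω₁=-4.167, θ₂=-0.295, ω₂=-1.270, θ₃=0.099, ω₃=0.084
apply F[14]=+15.000 → step 15: x=0.463, v=2.813, θ₁=-0.793, ω₁=-4.334, θ₂=-0.325, ω₂=-1.718, θ₃=0.098, ω₃=-0.173
apply F[15]=+15.000 → step 16: x=0.520, v=2.902, θ₁=-0.881, ω₁=-4.468, θ₂=-0.364, ω₂=-2.267, θ₃=0.092, ω₃=-0.472
apply F[16]=+15.000 → step 17: x=0.579, v=2.974, θ₁=-0.972, ω₁=-4.573, θ₂=-0.416, ω₂=-2.906, θ₃=0.079, ω₃=-0.823
apply F[17]=+15.000 → step 18: x=0.639, v=3.028, θ₁=-1.064, ω₁=-4.647, θ₂=-0.481, ω₂=-3.620, θ₃=0.058, ω₃=-1.236
apply F[18]=+15.000 → step 19: x=0.700, v=3.065, θ₁=-1.157, ω₁=-4.690, θ₂=-0.561, ω₂=-4.393, θ₃=0.029, ω₃=-1.734
apply F[19]=+15.000 → step 20: x=0.761, v=3.084, θ₁=-1.251, ω₁=-4.701, θ₂=-0.657, ω₂=-5.201, θ₃=-0.012, ω₃=-2.341
apply F[20]=+15.000 → step 21: x=0.823, v=3.083, θ₁=-1.345, ω₁=-4.681, θ₂=-0.769, ω₂=-6.019, θ₃=-0.066, ω₃=-3.090
apply F[21]=+15.000 → step 22: x=0.885, v=3.063, θ₁=-1.438, ω₁=-4.633, θ₂=-0.898, ω₂=-6.812, θ₃=-0.136, ω₃=-4.015
apply F[22]=+15.000 → step 23: x=0.946, v=3.020, θ₁=-1.530, ω₁=-4.566, θ₂=-1.041, ω₂=-7.533, θ₃=-0.228, ω₃=-5.151
apply F[23]=+15.000 → step 24: x=1.005, v=2.953, θ₁=-1.621, ω₁=-4.495, θ₂=-1.198, ω₂=-8.118, θ₃=-0.344, ω₃=-6.523
apply F[24]=+15.000 → step 25: x=1.063, v=2.860, θ₁=-1.710, ω₁=-4.442, θ₂=-1.365, ω₂=-8.484, θ₃=-0.490, ω₃=-8.136
apply F[25]=+15.000 → step 26: x=1.120, v=2.742, θ₁=-1.799, ω₁=-4.435, θ₂=-1.535, ω₂=-8.534, θ₃=-0.671, ω₃=-9.965
apply F[26]=-15.000 → step 27: x=1.171, v=2.354, θ₁=-1.890, ω₁=-4.651, θ₂=-1.701, ω₂=-8.025, θ₃=-0.884, ω₃=-11.375
apply F[27]=-15.000 → step 28: x=1.213, v=1.935, θ₁=-1.986, ω₁=-4.956, θ₂=-1.855, ω₂=-7.293, θ₃=-1.126, ω₃=-12.853
apply F[28]=-15.000 → step 29: x=1.248, v=1.476, θ₁=-2.088, ω₁=-5.348, θ₂=-1.992, ω₂=-6.394, θ₃=-1.399, ω₃=-14.367
apply F[29]=-15.000 → step 30: x=1.272, v=0.960, θ₁=-2.200, ω₁=-5.822, θ₂=-2.111, ω₂=-5.512, θ₃=-1.701, ω₃=-15.827
apply F[30]=-15.000 → step 31: x=1.286, v=0.374, θ₁=-2.322, ω₁=-6.359, θ₂=-2.215, ω₂=-5.041, θ₃=-2.030, ω₃=-16.960
apply F[31]=-15.000 → step 32: x=1.287, v=-0.271, θ₁=-2.454, ω₁=-6.914, θ₂=-2.319, ω₂=-5.538, θ₃=-2.374, ω₃=-17.258
apply F[32]=-15.000 → step 33: x=1.275, v=-0.938, θ₁=-2.598, ω₁=-7.437, θ₂=-2.445, ω₂=-7.272, θ₃=-2.711, ω₃=-16.298
apply F[33]=-15.000 → step 34: x=1.249, v=-1.581, θ₁=-2.752, ω₁=-7.908, θ₂=-2.616, ω₂=-9.882, θ₃=-3.017, ω₃=-14.032
apply F[34]=-15.000 → step 35: x=1.212, v=-2.155, θ₁=-2.914, ω₁=-8.347, θ₂=-2.841, ω₂=-12.600, θ₃=-3.265, ω₃=-10.647
apply F[35]=-15.000 → step 36: x=1.164, v=-2.569, θ₁=-3.086, ω₁=-8.826, θ₂=-3.113, ω₂=-14.351, θ₃=-3.439, ω₃=-6.818
apply F[36]=-15.000 → step 37: x=1.111, v=-2.707, θ₁=-3.268, ω₁=-9.382, θ₂=-3.401, ω₂=-13.983, θ₃=-3.545, ω₃=-4.095
apply F[37]=+15.000 → step 38: x=1.062, v=-2.170, θ₁=-3.455, ω₁=-9.337, θ₂=-3.659, ω₂=-11.711, θ₃=-3.619, ω₃=-3.567
|θ₃| = 2.711 > 2.549 first at step 33.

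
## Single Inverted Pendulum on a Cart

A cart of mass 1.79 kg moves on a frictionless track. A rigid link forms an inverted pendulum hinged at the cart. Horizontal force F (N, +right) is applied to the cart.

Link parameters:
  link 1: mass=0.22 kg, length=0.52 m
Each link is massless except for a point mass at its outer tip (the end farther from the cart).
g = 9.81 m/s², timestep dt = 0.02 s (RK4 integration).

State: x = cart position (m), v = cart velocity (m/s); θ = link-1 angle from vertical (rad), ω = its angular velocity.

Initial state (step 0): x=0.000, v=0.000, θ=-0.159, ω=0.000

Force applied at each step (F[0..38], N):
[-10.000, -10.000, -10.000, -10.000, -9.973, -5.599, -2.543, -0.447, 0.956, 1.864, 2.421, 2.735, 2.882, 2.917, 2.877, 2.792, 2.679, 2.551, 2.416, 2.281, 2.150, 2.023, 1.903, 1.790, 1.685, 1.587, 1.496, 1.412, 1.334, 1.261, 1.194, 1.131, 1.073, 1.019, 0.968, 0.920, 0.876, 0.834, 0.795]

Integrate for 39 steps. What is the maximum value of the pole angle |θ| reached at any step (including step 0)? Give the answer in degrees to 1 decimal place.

Answer: 9.1°

Derivation:
apply F[0]=-10.000 → step 1: x=-0.001, v=-0.108, θ=-0.158, ω=0.145
apply F[1]=-10.000 → step 2: x=-0.004, v=-0.215, θ=-0.153, ω=0.291
apply F[2]=-10.000 → step 3: x=-0.010, v=-0.323, θ=-0.146, ω=0.440
apply F[3]=-10.000 → step 4: x=-0.017, v=-0.431, θ=-0.136, ω=0.593
apply F[4]=-9.973 → step 5: x=-0.027, v=-0.540, θ=-0.122, ω=0.751
apply F[5]=-5.599 → step 6: x=-0.038, v=-0.599, θ=-0.106, ω=0.822
apply F[6]=-2.543 → step 7: x=-0.051, v=-0.626, θ=-0.090, ω=0.835
apply F[7]=-0.447 → step 8: x=-0.063, v=-0.629, θ=-0.073, ω=0.810
apply F[8]=+0.956 → step 9: x=-0.076, v=-0.616, θ=-0.058, ω=0.762
apply F[9]=+1.864 → step 10: x=-0.088, v=-0.594, θ=-0.043, ω=0.701
apply F[10]=+2.421 → step 11: x=-0.099, v=-0.567, θ=-0.030, ω=0.633
apply F[11]=+2.735 → step 12: x=-0.110, v=-0.535, θ=-0.018, ω=0.565
apply F[12]=+2.882 → step 13: x=-0.121, v=-0.503, θ=-0.007, ω=0.497
apply F[13]=+2.917 → step 14: x=-0.130, v=-0.470, θ=0.002, ω=0.434
apply F[14]=+2.877 → step 15: x=-0.140, v=-0.438, θ=0.010, ω=0.375
apply F[15]=+2.792 → step 16: x=-0.148, v=-0.407, θ=0.017, ω=0.320
apply F[16]=+2.679 → step 17: x=-0.156, v=-0.378, θ=0.023, ω=0.271
apply F[17]=+2.551 → step 18: x=-0.163, v=-0.350, θ=0.028, ω=0.227
apply F[18]=+2.416 → step 19: x=-0.170, v=-0.324, θ=0.032, ω=0.188
apply F[19]=+2.281 → step 20: x=-0.176, v=-0.299, θ=0.036, ω=0.154
apply F[20]=+2.150 → step 21: x=-0.182, v=-0.276, θ=0.038, ω=0.123
apply F[21]=+2.023 → step 22: x=-0.187, v=-0.254, θ=0.041, ω=0.096
apply F[22]=+1.903 → step 23: x=-0.192, v=-0.234, θ=0.042, ω=0.073
apply F[23]=+1.790 → step 24: x=-0.197, v=-0.215, θ=0.044, ω=0.053
apply F[24]=+1.685 → step 25: x=-0.201, v=-0.197, θ=0.044, ω=0.035
apply F[25]=+1.587 → step 26: x=-0.204, v=-0.181, θ=0.045, ω=0.020
apply F[26]=+1.496 → step 27: x=-0.208, v=-0.165, θ=0.045, ω=0.007
apply F[27]=+1.412 → step 28: x=-0.211, v=-0.150, θ=0.045, ω=-0.004
apply F[28]=+1.334 → step 29: x=-0.214, v=-0.137, θ=0.045, ω=-0.013
apply F[29]=+1.261 → step 30: x=-0.217, v=-0.124, θ=0.045, ω=-0.021
apply F[30]=+1.194 → step 31: x=-0.219, v=-0.111, θ=0.044, ω=-0.028
apply F[31]=+1.131 → step 32: x=-0.221, v=-0.100, θ=0.044, ω=-0.034
apply F[32]=+1.073 → step 33: x=-0.223, v=-0.089, θ=0.043, ω=-0.039
apply F[33]=+1.019 → step 34: x=-0.225, v=-0.079, θ=0.042, ω=-0.042
apply F[34]=+0.968 → step 35: x=-0.226, v=-0.069, θ=0.041, ω=-0.046
apply F[35]=+0.920 → step 36: x=-0.227, v=-0.059, θ=0.040, ω=-0.048
apply F[36]=+0.876 → step 37: x=-0.228, v=-0.051, θ=0.039, ω=-0.050
apply F[37]=+0.834 → step 38: x=-0.229, v=-0.042, θ=0.038, ω=-0.052
apply F[38]=+0.795 → step 39: x=-0.230, v=-0.034, θ=0.037, ω=-0.053
Max |angle| over trajectory = 0.159 rad = 9.1°.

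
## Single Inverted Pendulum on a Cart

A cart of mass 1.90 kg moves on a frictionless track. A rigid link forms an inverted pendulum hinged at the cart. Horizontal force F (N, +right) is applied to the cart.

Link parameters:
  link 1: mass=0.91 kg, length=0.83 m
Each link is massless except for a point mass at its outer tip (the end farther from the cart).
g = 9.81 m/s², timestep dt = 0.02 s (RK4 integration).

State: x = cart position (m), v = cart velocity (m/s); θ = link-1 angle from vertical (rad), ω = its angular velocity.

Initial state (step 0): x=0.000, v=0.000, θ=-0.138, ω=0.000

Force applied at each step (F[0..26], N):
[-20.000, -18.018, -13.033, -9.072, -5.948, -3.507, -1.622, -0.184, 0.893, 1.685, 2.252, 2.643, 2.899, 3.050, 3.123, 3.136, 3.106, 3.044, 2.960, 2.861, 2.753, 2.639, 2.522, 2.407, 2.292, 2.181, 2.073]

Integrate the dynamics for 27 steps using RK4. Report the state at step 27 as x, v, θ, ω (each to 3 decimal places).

apply F[0]=-20.000 → step 1: x=-0.002, v=-0.196, θ=-0.136, ω=0.202
apply F[1]=-18.018 → step 2: x=-0.008, v=-0.372, θ=-0.130, ω=0.380
apply F[2]=-13.033 → step 3: x=-0.016, v=-0.497, θ=-0.121, ω=0.500
apply F[3]=-9.072 → step 4: x=-0.027, v=-0.581, θ=-0.111, ω=0.573
apply F[4]=-5.948 → step 5: x=-0.039, v=-0.634, θ=-0.099, ω=0.612
apply F[5]=-3.507 → step 6: x=-0.052, v=-0.662, θ=-0.086, ω=0.624
apply F[6]=-1.622 → step 7: x=-0.066, v=-0.672, θ=-0.074, ω=0.617
apply F[7]=-0.184 → step 8: x=-0.079, v=-0.668, θ=-0.062, ω=0.596
apply F[8]=+0.893 → step 9: x=-0.092, v=-0.653, θ=-0.050, ω=0.565
apply F[9]=+1.685 → step 10: x=-0.105, v=-0.632, θ=-0.039, ω=0.528
apply F[10]=+2.252 → step 11: x=-0.117, v=-0.605, θ=-0.029, ω=0.488
apply F[11]=+2.643 → step 12: x=-0.129, v=-0.575, θ=-0.020, ω=0.446
apply F[12]=+2.899 → step 13: x=-0.140, v=-0.543, θ=-0.011, ω=0.404
apply F[13]=+3.050 → step 14: x=-0.151, v=-0.510, θ=-0.004, ω=0.362
apply F[14]=+3.123 → step 15: x=-0.161, v=-0.477, θ=0.003, ω=0.322
apply F[15]=+3.136 → step 16: x=-0.170, v=-0.445, θ=0.009, ω=0.285
apply F[16]=+3.106 → step 17: x=-0.179, v=-0.413, θ=0.014, ω=0.250
apply F[17]=+3.044 → step 18: x=-0.186, v=-0.383, θ=0.019, ω=0.217
apply F[18]=+2.960 → step 19: x=-0.194, v=-0.353, θ=0.023, ω=0.187
apply F[19]=+2.861 → step 20: x=-0.201, v=-0.326, θ=0.027, ω=0.159
apply F[20]=+2.753 → step 21: x=-0.207, v=-0.299, θ=0.030, ω=0.134
apply F[21]=+2.639 → step 22: x=-0.213, v=-0.274, θ=0.032, ω=0.111
apply F[22]=+2.522 → step 23: x=-0.218, v=-0.251, θ=0.034, ω=0.091
apply F[23]=+2.407 → step 24: x=-0.223, v=-0.229, θ=0.036, ω=0.073
apply F[24]=+2.292 → step 25: x=-0.227, v=-0.208, θ=0.037, ω=0.056
apply F[25]=+2.181 → step 26: x=-0.231, v=-0.189, θ=0.038, ω=0.042
apply F[26]=+2.073 → step 27: x=-0.235, v=-0.171, θ=0.039, ω=0.029

Answer: x=-0.235, v=-0.171, θ=0.039, ω=0.029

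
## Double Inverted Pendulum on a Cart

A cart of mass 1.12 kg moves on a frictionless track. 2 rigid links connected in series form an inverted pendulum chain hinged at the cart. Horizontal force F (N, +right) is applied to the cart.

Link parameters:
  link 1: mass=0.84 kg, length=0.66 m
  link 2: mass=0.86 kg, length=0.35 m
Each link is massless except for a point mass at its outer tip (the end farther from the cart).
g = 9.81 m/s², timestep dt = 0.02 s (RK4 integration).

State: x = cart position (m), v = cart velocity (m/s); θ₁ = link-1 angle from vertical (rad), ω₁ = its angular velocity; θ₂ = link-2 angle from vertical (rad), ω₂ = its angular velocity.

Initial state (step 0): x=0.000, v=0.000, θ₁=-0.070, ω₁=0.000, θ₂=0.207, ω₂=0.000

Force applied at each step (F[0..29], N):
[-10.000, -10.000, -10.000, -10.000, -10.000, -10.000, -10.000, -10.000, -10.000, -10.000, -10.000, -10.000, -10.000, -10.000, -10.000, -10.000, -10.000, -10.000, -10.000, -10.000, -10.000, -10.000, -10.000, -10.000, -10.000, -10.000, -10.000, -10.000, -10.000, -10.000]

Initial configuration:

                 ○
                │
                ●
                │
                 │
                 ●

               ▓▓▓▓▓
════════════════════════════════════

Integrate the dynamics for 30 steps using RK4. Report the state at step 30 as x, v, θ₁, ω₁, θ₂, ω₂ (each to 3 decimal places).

apply F[0]=-10.000 → step 1: x=-0.002, v=-0.158, θ₁=-0.069, ω₁=0.140, θ₂=0.210, ω₂=0.304
apply F[1]=-10.000 → step 2: x=-0.006, v=-0.318, θ₁=-0.064, ω₁=0.283, θ₂=0.219, ω₂=0.608
apply F[2]=-10.000 → step 3: x=-0.014, v=-0.479, θ₁=-0.057, ω₁=0.431, θ₂=0.234, ω₂=0.914
apply F[3]=-10.000 → step 4: x=-0.026, v=-0.643, θ₁=-0.047, ω₁=0.587, θ₂=0.256, ω₂=1.221
apply F[4]=-10.000 → step 5: x=-0.040, v=-0.811, θ₁=-0.034, ω₁=0.754, θ₂=0.283, ω₂=1.527
apply F[5]=-10.000 → step 6: x=-0.058, v=-0.983, θ₁=-0.017, ω₁=0.935, θ₂=0.317, ω₂=1.831
apply F[6]=-10.000 → step 7: x=-0.079, v=-1.160, θ₁=0.004, ω₁=1.133, θ₂=0.356, ω₂=2.128
apply F[7]=-10.000 → step 8: x=-0.104, v=-1.342, θ₁=0.029, ω₁=1.352, θ₂=0.402, ω₂=2.411
apply F[8]=-10.000 → step 9: x=-0.133, v=-1.528, θ₁=0.058, ω₁=1.595, θ₂=0.453, ω₂=2.672
apply F[9]=-10.000 → step 10: x=-0.166, v=-1.718, θ₁=0.093, ω₁=1.864, θ₂=0.509, ω₂=2.901
apply F[10]=-10.000 → step 11: x=-0.202, v=-1.910, θ₁=0.133, ω₁=2.161, θ₂=0.568, ω₂=3.086
apply F[11]=-10.000 → step 12: x=-0.242, v=-2.100, θ₁=0.179, ω₁=2.484, θ₂=0.632, ω₂=3.214
apply F[12]=-10.000 → step 13: x=-0.286, v=-2.286, θ₁=0.232, ω₁=2.830, θ₂=0.697, ω₂=3.273
apply F[13]=-10.000 → step 14: x=-0.333, v=-2.461, θ₁=0.293, ω₁=3.195, θ₂=0.762, ω₂=3.253
apply F[14]=-10.000 → step 15: x=-0.384, v=-2.620, θ₁=0.360, ω₁=3.568, θ₂=0.826, ω₂=3.148
apply F[15]=-10.000 → step 16: x=-0.438, v=-2.756, θ₁=0.435, ω₁=3.939, θ₂=0.887, ω₂=2.962
apply F[16]=-10.000 → step 17: x=-0.494, v=-2.861, θ₁=0.518, ω₁=4.299, θ₂=0.944, ω₂=2.705
apply F[17]=-10.000 → step 18: x=-0.552, v=-2.931, θ₁=0.607, ω₁=4.636, θ₂=0.995, ω₂=2.397
apply F[18]=-10.000 → step 19: x=-0.611, v=-2.960, θ₁=0.703, ω₁=4.945, θ₂=1.040, ω₂=2.066
apply F[19]=-10.000 → step 20: x=-0.670, v=-2.947, θ₁=0.805, ω₁=5.223, θ₂=1.078, ω₂=1.745
apply F[20]=-10.000 → step 21: x=-0.729, v=-2.892, θ₁=0.912, ω₁=5.468, θ₂=1.110, ω₂=1.469
apply F[21]=-10.000 → step 22: x=-0.786, v=-2.795, θ₁=1.023, ω₁=5.684, θ₂=1.137, ω₂=1.271
apply F[22]=-10.000 → step 23: x=-0.840, v=-2.660, θ₁=1.139, ω₁=5.875, θ₂=1.161, ω₂=1.178
apply F[23]=-10.000 → step 24: x=-0.892, v=-2.491, θ₁=1.258, ω₁=6.050, θ₂=1.185, ω₂=1.214
apply F[24]=-10.000 → step 25: x=-0.940, v=-2.293, θ₁=1.381, ω₁=6.214, θ₂=1.211, ω₂=1.394
apply F[25]=-10.000 → step 26: x=-0.983, v=-2.066, θ₁=1.507, ω₁=6.375, θ₂=1.242, ω₂=1.730
apply F[26]=-10.000 → step 27: x=-1.022, v=-1.814, θ₁=1.636, ω₁=6.538, θ₂=1.281, ω₂=2.232
apply F[27]=-10.000 → step 28: x=-1.056, v=-1.536, θ₁=1.768, ω₁=6.706, θ₂=1.332, ω₂=2.910
apply F[28]=-10.000 → step 29: x=-1.083, v=-1.230, θ₁=1.904, ω₁=6.880, θ₂=1.399, ω₂=3.780
apply F[29]=-10.000 → step 30: x=-1.105, v=-0.895, θ₁=2.043, ω₁=7.051, θ₂=1.485, ω₂=4.863

Answer: x=-1.105, v=-0.895, θ₁=2.043, ω₁=7.051, θ₂=1.485, ω₂=4.863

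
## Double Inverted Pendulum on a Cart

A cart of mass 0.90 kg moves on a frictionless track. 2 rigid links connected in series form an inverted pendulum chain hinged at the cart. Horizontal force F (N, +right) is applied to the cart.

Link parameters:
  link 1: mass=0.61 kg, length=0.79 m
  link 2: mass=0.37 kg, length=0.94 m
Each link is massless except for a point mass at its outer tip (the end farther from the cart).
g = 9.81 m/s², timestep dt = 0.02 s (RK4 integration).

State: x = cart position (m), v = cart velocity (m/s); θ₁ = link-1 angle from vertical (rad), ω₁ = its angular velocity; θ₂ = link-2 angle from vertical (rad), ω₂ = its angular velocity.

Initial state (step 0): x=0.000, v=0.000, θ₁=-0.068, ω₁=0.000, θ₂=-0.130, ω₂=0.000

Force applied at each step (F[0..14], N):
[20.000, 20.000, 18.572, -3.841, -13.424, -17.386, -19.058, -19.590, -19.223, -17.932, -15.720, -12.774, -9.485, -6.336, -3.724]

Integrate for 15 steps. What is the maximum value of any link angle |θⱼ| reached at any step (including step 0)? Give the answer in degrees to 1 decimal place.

apply F[0]=+20.000 → step 1: x=0.005, v=0.457, θ₁=-0.074, ω₁=-0.587, θ₂=-0.130, ω₂=-0.017
apply F[1]=+20.000 → step 2: x=0.018, v=0.914, θ₁=-0.092, ω₁=-1.178, θ₂=-0.131, ω₂=-0.029
apply F[2]=+18.572 → step 3: x=0.041, v=1.340, θ₁=-0.121, ω₁=-1.738, θ₂=-0.131, ω₂=-0.034
apply F[3]=-3.841 → step 4: x=0.067, v=1.278, θ₁=-0.155, ω₁=-1.695, θ₂=-0.132, ω₂=-0.032
apply F[4]=-13.424 → step 5: x=0.090, v=1.017, θ₁=-0.186, ω₁=-1.418, θ₂=-0.132, ω₂=-0.019
apply F[5]=-17.386 → step 6: x=0.107, v=0.681, θ₁=-0.211, ω₁=-1.062, θ₂=-0.133, ω₂=0.007
apply F[6]=-19.058 → step 7: x=0.117, v=0.318, θ₁=-0.228, ω₁=-0.686, θ₂=-0.132, ω₂=0.046
apply F[7]=-19.590 → step 8: x=0.120, v=-0.049, θ₁=-0.238, ω₁=-0.312, θ₂=-0.131, ω₂=0.093
apply F[8]=-19.223 → step 9: x=0.115, v=-0.405, θ₁=-0.241, ω₁=0.044, θ₂=-0.128, ω₂=0.145
apply F[9]=-17.932 → step 10: x=0.104, v=-0.735, θ₁=-0.237, ω₁=0.368, θ₂=-0.125, ω₂=0.196
apply F[10]=-15.720 → step 11: x=0.086, v=-1.022, θ₁=-0.227, ω₁=0.643, θ₂=-0.121, ω₂=0.242
apply F[11]=-12.774 → step 12: x=0.063, v=-1.251, θ₁=-0.212, ω₁=0.855, θ₂=-0.115, ω₂=0.282
apply F[12]=-9.485 → step 13: x=0.037, v=-1.416, θ₁=-0.193, ω₁=0.994, θ₂=-0.109, ω₂=0.315
apply F[13]=-6.336 → step 14: x=0.007, v=-1.518, θ₁=-0.173, ω₁=1.065, θ₂=-0.103, ω₂=0.340
apply F[14]=-3.724 → step 15: x=-0.024, v=-1.569, θ₁=-0.151, ω₁=1.080, θ₂=-0.096, ω₂=0.360
Max |angle| over trajectory = 0.241 rad = 13.8°.

Answer: 13.8°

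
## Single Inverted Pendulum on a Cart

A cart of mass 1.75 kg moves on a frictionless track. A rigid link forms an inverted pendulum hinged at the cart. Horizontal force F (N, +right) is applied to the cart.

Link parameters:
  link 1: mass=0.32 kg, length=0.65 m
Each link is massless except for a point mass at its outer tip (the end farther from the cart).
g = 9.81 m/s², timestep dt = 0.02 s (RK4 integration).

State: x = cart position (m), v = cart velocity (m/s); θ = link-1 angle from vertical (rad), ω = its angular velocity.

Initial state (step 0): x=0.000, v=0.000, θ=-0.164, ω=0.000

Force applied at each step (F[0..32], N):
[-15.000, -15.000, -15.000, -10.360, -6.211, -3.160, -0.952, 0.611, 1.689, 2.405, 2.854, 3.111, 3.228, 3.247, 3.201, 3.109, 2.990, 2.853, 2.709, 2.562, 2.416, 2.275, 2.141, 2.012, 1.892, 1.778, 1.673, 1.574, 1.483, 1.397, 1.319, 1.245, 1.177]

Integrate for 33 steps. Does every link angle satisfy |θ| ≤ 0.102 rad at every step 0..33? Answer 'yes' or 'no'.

apply F[0]=-15.000 → step 1: x=-0.002, v=-0.165, θ=-0.162, ω=0.201
apply F[1]=-15.000 → step 2: x=-0.007, v=-0.330, θ=-0.156, ω=0.404
apply F[2]=-15.000 → step 3: x=-0.015, v=-0.495, θ=-0.146, ω=0.610
apply F[3]=-10.360 → step 4: x=-0.026, v=-0.609, θ=-0.132, ω=0.741
apply F[4]=-6.211 → step 5: x=-0.039, v=-0.675, θ=-0.117, ω=0.805
apply F[5]=-3.160 → step 6: x=-0.053, v=-0.708, θ=-0.101, ω=0.822
apply F[6]=-0.952 → step 7: x=-0.067, v=-0.715, θ=-0.084, ω=0.806
apply F[7]=+0.611 → step 8: x=-0.081, v=-0.706, θ=-0.069, ω=0.768
apply F[8]=+1.689 → step 9: x=-0.095, v=-0.684, θ=-0.054, ω=0.717
apply F[9]=+2.405 → step 10: x=-0.108, v=-0.655, θ=-0.040, ω=0.658
apply F[10]=+2.854 → step 11: x=-0.121, v=-0.621, θ=-0.028, ω=0.596
apply F[11]=+3.111 → step 12: x=-0.133, v=-0.585, θ=-0.016, ω=0.533
apply F[12]=+3.228 → step 13: x=-0.144, v=-0.548, θ=-0.006, ω=0.472
apply F[13]=+3.247 → step 14: x=-0.155, v=-0.511, θ=0.003, ω=0.415
apply F[14]=+3.201 → step 15: x=-0.165, v=-0.474, θ=0.010, ω=0.361
apply F[15]=+3.109 → step 16: x=-0.174, v=-0.439, θ=0.017, ω=0.311
apply F[16]=+2.990 → step 17: x=-0.182, v=-0.406, θ=0.023, ω=0.266
apply F[17]=+2.853 → step 18: x=-0.190, v=-0.374, θ=0.028, ω=0.225
apply F[18]=+2.709 → step 19: x=-0.197, v=-0.344, θ=0.032, ω=0.188
apply F[19]=+2.562 → step 20: x=-0.204, v=-0.316, θ=0.035, ω=0.155
apply F[20]=+2.416 → step 21: x=-0.210, v=-0.290, θ=0.038, ω=0.126
apply F[21]=+2.275 → step 22: x=-0.216, v=-0.265, θ=0.040, ω=0.100
apply F[22]=+2.141 → step 23: x=-0.221, v=-0.242, θ=0.042, ω=0.077
apply F[23]=+2.012 → step 24: x=-0.225, v=-0.221, θ=0.044, ω=0.057
apply F[24]=+1.892 → step 25: x=-0.230, v=-0.201, θ=0.044, ω=0.039
apply F[25]=+1.778 → step 26: x=-0.233, v=-0.182, θ=0.045, ω=0.024
apply F[26]=+1.673 → step 27: x=-0.237, v=-0.165, θ=0.045, ω=0.011
apply F[27]=+1.574 → step 28: x=-0.240, v=-0.148, θ=0.046, ω=-0.001
apply F[28]=+1.483 → step 29: x=-0.243, v=-0.133, θ=0.045, ω=-0.010
apply F[29]=+1.397 → step 30: x=-0.245, v=-0.119, θ=0.045, ω=-0.019
apply F[30]=+1.319 → step 31: x=-0.248, v=-0.105, θ=0.045, ω=-0.026
apply F[31]=+1.245 → step 32: x=-0.250, v=-0.093, θ=0.044, ω=-0.032
apply F[32]=+1.177 → step 33: x=-0.251, v=-0.081, θ=0.043, ω=-0.037
Max |angle| over trajectory = 0.164 rad; bound = 0.102 → exceeded.

Answer: no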